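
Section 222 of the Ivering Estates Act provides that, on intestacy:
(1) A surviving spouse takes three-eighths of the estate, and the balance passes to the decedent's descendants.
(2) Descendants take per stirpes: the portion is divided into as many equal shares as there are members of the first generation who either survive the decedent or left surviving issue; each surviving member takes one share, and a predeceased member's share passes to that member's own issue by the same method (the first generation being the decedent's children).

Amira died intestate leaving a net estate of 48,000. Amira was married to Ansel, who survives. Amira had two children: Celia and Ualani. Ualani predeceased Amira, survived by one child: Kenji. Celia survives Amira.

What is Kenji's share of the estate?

Kenji receives 15,000.

Ansel takes three-eighths of 48,000 = 18,000. The remaining 30,000 passes to the descendants.
The descendants' portion (30,000) is divided into 2 shares of 15,000: Celia takes 15,000; Ualani's 15,000 share passes to Ualani's issue.
Ualani's share (15,000) passes entirely to Kenji.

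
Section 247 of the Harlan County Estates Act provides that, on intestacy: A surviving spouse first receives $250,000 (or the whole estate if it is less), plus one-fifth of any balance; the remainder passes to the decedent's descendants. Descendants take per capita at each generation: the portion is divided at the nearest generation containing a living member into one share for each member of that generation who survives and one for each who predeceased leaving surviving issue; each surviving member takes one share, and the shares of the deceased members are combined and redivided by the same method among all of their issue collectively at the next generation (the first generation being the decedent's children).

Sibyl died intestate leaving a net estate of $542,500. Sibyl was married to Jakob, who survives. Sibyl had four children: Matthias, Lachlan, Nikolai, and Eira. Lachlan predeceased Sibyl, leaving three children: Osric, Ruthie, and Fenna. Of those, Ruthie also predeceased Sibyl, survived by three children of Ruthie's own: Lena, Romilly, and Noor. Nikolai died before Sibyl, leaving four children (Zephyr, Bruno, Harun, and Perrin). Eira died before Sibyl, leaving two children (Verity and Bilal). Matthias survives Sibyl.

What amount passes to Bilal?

Bilal receives $19,500.

Jakob first takes $250,000, leaving a balance of $292,500. Jakob then takes one-fifth of the balance ($58,500), for a total of $308,500. The remaining $234,000 passes to the descendants.
The descendants' portion ($234,000) is divided at the children's generation into 4 shares of $58,500. Matthias takes $58,500. The 3 shares of the deceased (Lachlan, Nikolai, and Eira) are combined into a pool of $175,500.
That pool ($175,500) is divided at the grandchildren's generation into 9 shares of $19,500. Osric, Fenna, Zephyr, Bruno, Harun, Perrin, Verity, and Bilal each take $19,500. The remaining share for the deceased Ruthie ($19,500) is carried to the next generation.
That pool ($19,500) is divided at the great-grandchildren's generation equally among Lena, Romilly, and Noor: $6,500 each.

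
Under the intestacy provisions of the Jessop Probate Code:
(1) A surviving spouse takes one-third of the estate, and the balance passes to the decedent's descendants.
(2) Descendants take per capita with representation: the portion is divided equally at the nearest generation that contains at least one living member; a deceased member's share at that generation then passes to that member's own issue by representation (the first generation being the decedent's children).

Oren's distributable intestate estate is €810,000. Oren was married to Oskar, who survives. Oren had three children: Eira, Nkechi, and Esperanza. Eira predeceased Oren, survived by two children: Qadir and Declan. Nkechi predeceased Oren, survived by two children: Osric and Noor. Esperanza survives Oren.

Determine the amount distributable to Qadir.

Oskar takes one-third of €810,000 = €270,000. The remaining €540,000 passes to the descendants.
The descendants' portion (€540,000) is divided into 3 shares of €180,000: Esperanza takes €180,000; Eira's €180,000 share passes to Eira's issue; Nkechi's €180,000 share passes to Nkechi's issue.
Eira's share (€180,000) is divided into 2 shares of €90,000: Qadir and Declan each take €90,000.
Nkechi's share (€180,000) is divided into 2 shares of €90,000: Osric and Noor each take €90,000.

Qadir receives €90,000.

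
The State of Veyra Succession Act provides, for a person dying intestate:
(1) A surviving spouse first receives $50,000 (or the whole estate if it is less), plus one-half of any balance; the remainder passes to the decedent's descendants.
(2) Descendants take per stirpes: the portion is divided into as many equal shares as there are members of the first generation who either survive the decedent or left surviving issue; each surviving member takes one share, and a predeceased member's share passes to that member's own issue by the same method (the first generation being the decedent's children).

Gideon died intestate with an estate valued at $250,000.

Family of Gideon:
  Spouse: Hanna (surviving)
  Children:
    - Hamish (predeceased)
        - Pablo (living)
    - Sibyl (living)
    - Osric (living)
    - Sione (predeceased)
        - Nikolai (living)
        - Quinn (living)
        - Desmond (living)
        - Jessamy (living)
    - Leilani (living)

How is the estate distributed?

Hanna: $150,000; Pablo: $20,000; Sibyl: $20,000; Osric: $20,000; Nikolai: $5,000; Quinn: $5,000; Desmond: $5,000; Jessamy: $5,000; Leilani: $20,000

Hanna first takes $50,000, leaving a balance of $200,000. Hanna then takes one-half of the balance ($100,000), for a total of $150,000. The remaining $100,000 passes to the descendants.
The descendants' portion ($100,000) is divided into 5 shares of $20,000: Sibyl, Osric, and Leilani each take $20,000; Hamish's $20,000 share passes to Hamish's issue; Sione's $20,000 share passes to Sione's issue.
Hamish's share ($20,000) passes entirely to Pablo.
Sione's share ($20,000) is divided into 4 shares of $5,000: Nikolai, Quinn, Desmond, and Jessamy each take $5,000.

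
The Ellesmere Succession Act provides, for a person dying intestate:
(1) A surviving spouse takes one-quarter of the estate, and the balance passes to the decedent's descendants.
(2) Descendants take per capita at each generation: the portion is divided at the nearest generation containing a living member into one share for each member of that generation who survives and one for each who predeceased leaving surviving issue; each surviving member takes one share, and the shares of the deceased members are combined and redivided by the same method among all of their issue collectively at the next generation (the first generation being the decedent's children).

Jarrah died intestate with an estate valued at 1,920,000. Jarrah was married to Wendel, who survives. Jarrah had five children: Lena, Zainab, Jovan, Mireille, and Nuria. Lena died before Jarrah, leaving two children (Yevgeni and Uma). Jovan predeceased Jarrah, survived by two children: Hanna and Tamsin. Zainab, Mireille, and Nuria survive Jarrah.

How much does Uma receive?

Wendel takes one-quarter of 1,920,000 = 480,000. The remaining 1,440,000 passes to the descendants.
The descendants' portion (1,440,000) is divided at the children's generation into 5 shares of 288,000. Zainab, Mireille, and Nuria each take 288,000. The 2 shares of the deceased (Lena and Jovan) are combined into a pool of 576,000.
That pool (576,000) is divided at the grandchildren's generation equally among Yevgeni, Uma, Hanna, and Tamsin: 144,000 each.

Uma receives 144,000.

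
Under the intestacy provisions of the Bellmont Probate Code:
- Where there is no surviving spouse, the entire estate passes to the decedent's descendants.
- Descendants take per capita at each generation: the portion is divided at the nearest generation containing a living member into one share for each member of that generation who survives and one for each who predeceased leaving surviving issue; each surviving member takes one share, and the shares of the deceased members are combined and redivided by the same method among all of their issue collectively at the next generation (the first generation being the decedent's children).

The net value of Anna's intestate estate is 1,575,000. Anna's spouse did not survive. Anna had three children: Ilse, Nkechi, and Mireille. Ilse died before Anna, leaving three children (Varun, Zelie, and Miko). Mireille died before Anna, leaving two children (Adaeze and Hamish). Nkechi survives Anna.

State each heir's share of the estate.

Varun: 210,000; Zelie: 210,000; Miko: 210,000; Nkechi: 525,000; Adaeze: 210,000; Hamish: 210,000

The entire 1,575,000 passes to the descendants.
That amount (1,575,000) is divided at the children's generation into 3 shares of 525,000. Nkechi takes 525,000. The 2 shares of the deceased (Ilse and Mireille) are combined into a pool of 1,050,000.
That pool (1,050,000) is divided at the grandchildren's generation equally among Varun, Zelie, Miko, Adaeze, and Hamish: 210,000 each.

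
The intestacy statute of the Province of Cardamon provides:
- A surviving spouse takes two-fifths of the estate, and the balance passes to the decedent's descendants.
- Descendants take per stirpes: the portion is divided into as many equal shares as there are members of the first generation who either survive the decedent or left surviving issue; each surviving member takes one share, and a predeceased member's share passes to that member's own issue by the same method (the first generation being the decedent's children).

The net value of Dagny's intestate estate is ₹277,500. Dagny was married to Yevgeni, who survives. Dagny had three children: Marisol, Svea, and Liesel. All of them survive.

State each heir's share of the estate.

Yevgeni: ₹111,000; Marisol: ₹55,500; Svea: ₹55,500; Liesel: ₹55,500

Yevgeni takes two-fifths of ₹277,500 = ₹111,000. The remaining ₹166,500 passes to the descendants.
The descendants' portion (₹166,500) is divided into 3 shares of ₹55,500: Marisol, Svea, and Liesel each take ₹55,500.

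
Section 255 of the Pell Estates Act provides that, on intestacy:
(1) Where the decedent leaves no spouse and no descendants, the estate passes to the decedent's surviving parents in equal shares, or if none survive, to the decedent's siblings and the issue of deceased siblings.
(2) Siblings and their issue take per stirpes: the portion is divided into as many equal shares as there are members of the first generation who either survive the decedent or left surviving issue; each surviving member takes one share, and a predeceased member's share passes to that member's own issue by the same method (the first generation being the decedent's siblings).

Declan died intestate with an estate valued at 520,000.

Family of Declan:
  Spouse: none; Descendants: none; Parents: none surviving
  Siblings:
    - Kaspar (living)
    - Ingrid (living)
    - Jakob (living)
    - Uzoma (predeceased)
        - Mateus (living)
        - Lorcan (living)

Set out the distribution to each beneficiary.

The entire 520,000 passes to the siblings and their issue.
That amount (520,000) is divided into 4 shares of 130,000: Kaspar, Ingrid, and Jakob each take 130,000; Uzoma's 130,000 share passes to Uzoma's issue.
Uzoma's share (130,000) is divided into 2 shares of 65,000: Mateus and Lorcan each take 65,000.

Kaspar: 130,000; Ingrid: 130,000; Jakob: 130,000; Mateus: 65,000; Lorcan: 65,000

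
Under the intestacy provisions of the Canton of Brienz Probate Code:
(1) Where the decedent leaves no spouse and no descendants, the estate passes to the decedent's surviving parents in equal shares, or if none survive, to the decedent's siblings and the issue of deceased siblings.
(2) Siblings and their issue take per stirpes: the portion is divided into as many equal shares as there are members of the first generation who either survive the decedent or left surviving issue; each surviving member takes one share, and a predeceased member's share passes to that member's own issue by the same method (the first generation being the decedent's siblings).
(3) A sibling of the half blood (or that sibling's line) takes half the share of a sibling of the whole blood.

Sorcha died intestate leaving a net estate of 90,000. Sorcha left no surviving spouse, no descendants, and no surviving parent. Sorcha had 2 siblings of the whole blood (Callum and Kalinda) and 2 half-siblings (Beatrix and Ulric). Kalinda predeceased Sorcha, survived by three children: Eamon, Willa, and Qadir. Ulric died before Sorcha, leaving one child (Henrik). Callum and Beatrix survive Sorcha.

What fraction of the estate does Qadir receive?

Qadir receives 1/9 of the estate.

The entire 90,000 passes to the siblings and their issue.
Counting each half-blood sibling's line as half a unit, there are 3 units in 90,000, so one unit is 30,000. Whole-blood lines (Callum and Kalinda) take 30,000 each; half-blood lines (Beatrix and Ulric) take 15,000 each.
Kalinda's share (30,000) is divided into 3 shares of 10,000: Eamon, Willa, and Qadir each take 10,000.
Ulric's share (15,000) passes entirely to Henrik.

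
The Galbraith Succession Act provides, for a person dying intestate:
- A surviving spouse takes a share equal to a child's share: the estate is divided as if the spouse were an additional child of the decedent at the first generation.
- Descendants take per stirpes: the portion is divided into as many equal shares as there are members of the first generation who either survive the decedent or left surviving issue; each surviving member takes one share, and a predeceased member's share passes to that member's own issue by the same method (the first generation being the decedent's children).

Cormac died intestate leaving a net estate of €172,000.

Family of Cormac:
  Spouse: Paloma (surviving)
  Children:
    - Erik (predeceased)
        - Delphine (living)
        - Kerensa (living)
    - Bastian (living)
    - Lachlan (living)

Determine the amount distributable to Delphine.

The spouse counts as an additional share at the children's level, so there are 4 primary shares of €43,000. Paloma takes one such share (€43,000).
The children's combined portion (€129,000) is divided into 3 shares of €43,000: Bastian and Lachlan each take €43,000; Erik's €43,000 share passes to Erik's issue.
Erik's share (€43,000) is divided into 2 shares of €21,500: Delphine and Kerensa each take €21,500.

Delphine receives €21,500.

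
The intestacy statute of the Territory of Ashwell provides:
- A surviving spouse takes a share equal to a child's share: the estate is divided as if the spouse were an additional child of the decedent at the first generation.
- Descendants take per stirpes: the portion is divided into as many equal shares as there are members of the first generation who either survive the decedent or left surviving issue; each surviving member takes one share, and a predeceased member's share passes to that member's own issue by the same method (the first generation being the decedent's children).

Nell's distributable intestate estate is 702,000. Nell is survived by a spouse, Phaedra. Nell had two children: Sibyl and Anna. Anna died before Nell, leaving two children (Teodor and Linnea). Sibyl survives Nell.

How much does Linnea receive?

Linnea receives 117,000.

The spouse counts as an additional share at the children's level, so there are 3 primary shares of 234,000. Phaedra takes one such share (234,000).
The children's combined portion (468,000) is divided into 2 shares of 234,000: Sibyl takes 234,000; Anna's 234,000 share passes to Anna's issue.
Anna's share (234,000) is divided into 2 shares of 117,000: Teodor and Linnea each take 117,000.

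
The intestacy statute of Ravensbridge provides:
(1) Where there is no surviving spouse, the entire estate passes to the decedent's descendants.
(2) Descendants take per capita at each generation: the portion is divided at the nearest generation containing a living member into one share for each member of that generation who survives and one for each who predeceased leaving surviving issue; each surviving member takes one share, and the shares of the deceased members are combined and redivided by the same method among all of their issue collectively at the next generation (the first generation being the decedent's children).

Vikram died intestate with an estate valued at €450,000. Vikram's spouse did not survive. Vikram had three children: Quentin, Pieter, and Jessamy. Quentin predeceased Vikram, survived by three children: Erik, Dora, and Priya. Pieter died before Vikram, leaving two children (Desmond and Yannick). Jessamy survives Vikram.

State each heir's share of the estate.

Erik: €60,000; Dora: €60,000; Priya: €60,000; Desmond: €60,000; Yannick: €60,000; Jessamy: €150,000

The entire €450,000 passes to the descendants.
That amount (€450,000) is divided at the children's generation into 3 shares of €150,000. Jessamy takes €150,000. The 2 shares of the deceased (Quentin and Pieter) are combined into a pool of €300,000.
That pool (€300,000) is divided at the grandchildren's generation equally among Erik, Dora, Priya, Desmond, and Yannick: €60,000 each.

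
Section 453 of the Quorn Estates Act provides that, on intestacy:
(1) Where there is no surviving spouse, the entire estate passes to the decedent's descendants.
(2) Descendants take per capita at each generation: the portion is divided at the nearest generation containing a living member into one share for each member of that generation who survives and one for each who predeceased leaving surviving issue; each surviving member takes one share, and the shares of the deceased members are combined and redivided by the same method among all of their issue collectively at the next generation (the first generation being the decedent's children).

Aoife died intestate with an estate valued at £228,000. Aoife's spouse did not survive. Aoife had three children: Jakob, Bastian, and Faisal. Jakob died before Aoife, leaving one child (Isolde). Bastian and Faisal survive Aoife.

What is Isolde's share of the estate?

The entire £228,000 passes to the descendants.
That amount (£228,000) is divided at the children's generation into 3 shares of £76,000. Bastian and Faisal each take £76,000. The remaining share for the deceased Jakob (£76,000) is carried to the next generation.
That pool (£76,000) passes entirely to Isolde, the sole taker at the grandchildren's generation.

Isolde receives £76,000.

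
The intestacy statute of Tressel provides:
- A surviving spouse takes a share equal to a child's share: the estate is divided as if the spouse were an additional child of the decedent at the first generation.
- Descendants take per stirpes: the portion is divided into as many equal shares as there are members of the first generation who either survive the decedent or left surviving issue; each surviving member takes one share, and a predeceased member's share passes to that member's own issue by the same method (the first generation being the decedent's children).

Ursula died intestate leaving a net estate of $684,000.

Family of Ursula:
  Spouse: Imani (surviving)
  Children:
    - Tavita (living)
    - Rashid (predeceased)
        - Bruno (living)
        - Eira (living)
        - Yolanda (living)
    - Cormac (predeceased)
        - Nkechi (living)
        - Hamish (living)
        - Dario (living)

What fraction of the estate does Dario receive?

The spouse counts as an additional share at the children's level, so there are 4 primary shares of $171,000. Imani takes one such share ($171,000).
The children's combined portion ($513,000) is divided into 3 shares of $171,000: Tavita takes $171,000; Rashid's $171,000 share passes to Rashid's issue; Cormac's $171,000 share passes to Cormac's issue.
Rashid's share ($171,000) is divided into 3 shares of $57,000: Bruno, Eira, and Yolanda each take $57,000.
Cormac's share ($171,000) is divided into 3 shares of $57,000: Nkechi, Hamish, and Dario each take $57,000.

Dario receives 1/12 of the estate.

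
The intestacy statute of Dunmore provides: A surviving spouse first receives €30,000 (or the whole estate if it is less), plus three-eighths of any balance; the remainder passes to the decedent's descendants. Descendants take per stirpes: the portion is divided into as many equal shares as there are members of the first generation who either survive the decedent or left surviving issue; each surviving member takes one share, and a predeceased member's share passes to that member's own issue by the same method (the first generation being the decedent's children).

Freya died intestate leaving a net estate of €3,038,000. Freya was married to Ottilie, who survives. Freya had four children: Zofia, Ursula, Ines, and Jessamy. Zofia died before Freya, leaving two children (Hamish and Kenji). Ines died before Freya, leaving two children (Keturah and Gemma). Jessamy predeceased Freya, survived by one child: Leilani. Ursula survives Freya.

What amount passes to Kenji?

Ottilie first takes €30,000, leaving a balance of €3,008,000. Ottilie then takes three-eighths of the balance (€1,128,000), for a total of €1,158,000. The remaining €1,880,000 passes to the descendants.
The descendants' portion (€1,880,000) is divided into 4 shares of €470,000: Ursula takes €470,000; Zofia's €470,000 share passes to Zofia's issue; Ines's €470,000 share passes to Ines's issue; Jessamy's €470,000 share passes to Jessamy's issue.
Zofia's share (€470,000) is divided into 2 shares of €235,000: Hamish and Kenji each take €235,000.
Ines's share (€470,000) is divided into 2 shares of €235,000: Keturah and Gemma each take €235,000.
Jessamy's share (€470,000) passes entirely to Leilani.

Kenji receives €235,000.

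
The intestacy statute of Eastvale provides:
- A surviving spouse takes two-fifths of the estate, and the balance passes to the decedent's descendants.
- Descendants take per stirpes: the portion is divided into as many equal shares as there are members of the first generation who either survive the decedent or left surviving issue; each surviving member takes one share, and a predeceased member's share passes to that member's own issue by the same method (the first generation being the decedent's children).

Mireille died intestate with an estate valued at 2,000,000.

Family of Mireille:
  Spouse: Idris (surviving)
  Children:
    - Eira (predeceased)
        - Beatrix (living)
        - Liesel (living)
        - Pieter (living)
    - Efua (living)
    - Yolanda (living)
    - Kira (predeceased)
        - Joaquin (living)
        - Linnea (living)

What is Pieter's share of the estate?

Pieter receives 100,000.

Idris takes two-fifths of 2,000,000 = 800,000. The remaining 1,200,000 passes to the descendants.
The descendants' portion (1,200,000) is divided into 4 shares of 300,000: Efua and Yolanda each take 300,000; Eira's 300,000 share passes to Eira's issue; Kira's 300,000 share passes to Kira's issue.
Eira's share (300,000) is divided into 3 shares of 100,000: Beatrix, Liesel, and Pieter each take 100,000.
Kira's share (300,000) is divided into 2 shares of 150,000: Joaquin and Linnea each take 150,000.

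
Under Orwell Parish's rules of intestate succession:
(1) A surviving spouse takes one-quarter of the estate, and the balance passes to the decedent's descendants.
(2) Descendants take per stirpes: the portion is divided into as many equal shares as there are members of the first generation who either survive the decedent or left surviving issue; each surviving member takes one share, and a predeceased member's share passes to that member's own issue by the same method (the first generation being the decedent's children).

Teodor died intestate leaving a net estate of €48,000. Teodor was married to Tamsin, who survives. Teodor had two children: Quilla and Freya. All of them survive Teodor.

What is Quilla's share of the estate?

Quilla receives €18,000.

Tamsin takes one-quarter of €48,000 = €12,000. The remaining €36,000 passes to the descendants.
The descendants' portion (€36,000) is divided into 2 shares of €18,000: Quilla and Freya each take €18,000.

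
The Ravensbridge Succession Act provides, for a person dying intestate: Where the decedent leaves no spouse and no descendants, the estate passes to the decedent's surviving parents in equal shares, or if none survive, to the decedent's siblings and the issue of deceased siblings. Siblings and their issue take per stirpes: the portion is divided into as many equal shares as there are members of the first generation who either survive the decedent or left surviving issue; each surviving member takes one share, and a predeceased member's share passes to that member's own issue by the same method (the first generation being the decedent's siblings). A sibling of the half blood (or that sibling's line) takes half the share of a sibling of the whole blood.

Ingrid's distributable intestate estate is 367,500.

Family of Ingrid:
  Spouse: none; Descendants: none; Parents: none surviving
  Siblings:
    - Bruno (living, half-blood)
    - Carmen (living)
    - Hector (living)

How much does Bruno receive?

Bruno receives 73,500.

The entire 367,500 passes to the siblings and their issue.
Counting each half-blood sibling's line as half a unit, there are 5/2 units in 367,500, so one unit is 147,000. Whole-blood lines (Carmen and Hector) take 147,000 each; half-blood lines (Bruno) take 73,500 each.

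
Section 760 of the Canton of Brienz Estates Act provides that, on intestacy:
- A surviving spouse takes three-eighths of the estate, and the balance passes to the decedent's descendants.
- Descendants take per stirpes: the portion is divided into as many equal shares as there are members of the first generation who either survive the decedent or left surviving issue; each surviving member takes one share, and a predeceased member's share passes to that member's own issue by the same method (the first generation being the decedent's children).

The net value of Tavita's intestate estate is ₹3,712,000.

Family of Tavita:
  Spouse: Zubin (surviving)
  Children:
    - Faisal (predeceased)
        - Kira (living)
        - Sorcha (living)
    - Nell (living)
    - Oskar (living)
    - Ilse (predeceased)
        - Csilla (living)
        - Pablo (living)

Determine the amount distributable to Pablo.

Zubin takes three-eighths of ₹3,712,000 = ₹1,392,000. The remaining ₹2,320,000 passes to the descendants.
The descendants' portion (₹2,320,000) is divided into 4 shares of ₹580,000: Nell and Oskar each take ₹580,000; Faisal's ₹580,000 share passes to Faisal's issue; Ilse's ₹580,000 share passes to Ilse's issue.
Faisal's share (₹580,000) is divided into 2 shares of ₹290,000: Kira and Sorcha each take ₹290,000.
Ilse's share (₹580,000) is divided into 2 shares of ₹290,000: Csilla and Pablo each take ₹290,000.

Pablo receives ₹290,000.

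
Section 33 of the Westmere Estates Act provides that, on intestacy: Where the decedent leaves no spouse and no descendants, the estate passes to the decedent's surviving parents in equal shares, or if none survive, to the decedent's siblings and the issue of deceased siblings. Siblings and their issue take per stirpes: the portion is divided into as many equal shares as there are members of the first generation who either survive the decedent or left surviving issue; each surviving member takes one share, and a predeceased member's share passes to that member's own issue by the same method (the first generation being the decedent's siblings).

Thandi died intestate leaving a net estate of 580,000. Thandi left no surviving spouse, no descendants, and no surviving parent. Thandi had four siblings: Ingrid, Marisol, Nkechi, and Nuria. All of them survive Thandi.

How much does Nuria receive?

The entire 580,000 passes to the siblings and their issue.
That amount (580,000) is divided into 4 shares of 145,000: Ingrid, Marisol, Nkechi, and Nuria each take 145,000.

Nuria receives 145,000.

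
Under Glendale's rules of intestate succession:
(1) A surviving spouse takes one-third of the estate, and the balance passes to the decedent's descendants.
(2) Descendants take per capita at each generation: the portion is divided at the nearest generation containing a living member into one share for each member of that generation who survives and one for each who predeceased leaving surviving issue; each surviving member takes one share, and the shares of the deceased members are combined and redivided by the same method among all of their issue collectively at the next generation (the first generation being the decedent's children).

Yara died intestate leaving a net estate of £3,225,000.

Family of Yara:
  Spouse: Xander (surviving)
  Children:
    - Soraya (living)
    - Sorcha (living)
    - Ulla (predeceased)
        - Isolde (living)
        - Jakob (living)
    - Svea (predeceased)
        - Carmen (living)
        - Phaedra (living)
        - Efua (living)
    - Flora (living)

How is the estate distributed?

Xander: £1,075,000; Soraya: £430,000; Sorcha: £430,000; Isolde: £172,000; Jakob: £172,000; Carmen: £172,000; Phaedra: £172,000; Efua: £172,000; Flora: £430,000

Xander takes one-third of £3,225,000 = £1,075,000. The remaining £2,150,000 passes to the descendants.
The descendants' portion (£2,150,000) is divided at the children's generation into 5 shares of £430,000. Soraya, Sorcha, and Flora each take £430,000. The 2 shares of the deceased (Ulla and Svea) are combined into a pool of £860,000.
That pool (£860,000) is divided at the grandchildren's generation equally among Isolde, Jakob, Carmen, Phaedra, and Efua: £172,000 each.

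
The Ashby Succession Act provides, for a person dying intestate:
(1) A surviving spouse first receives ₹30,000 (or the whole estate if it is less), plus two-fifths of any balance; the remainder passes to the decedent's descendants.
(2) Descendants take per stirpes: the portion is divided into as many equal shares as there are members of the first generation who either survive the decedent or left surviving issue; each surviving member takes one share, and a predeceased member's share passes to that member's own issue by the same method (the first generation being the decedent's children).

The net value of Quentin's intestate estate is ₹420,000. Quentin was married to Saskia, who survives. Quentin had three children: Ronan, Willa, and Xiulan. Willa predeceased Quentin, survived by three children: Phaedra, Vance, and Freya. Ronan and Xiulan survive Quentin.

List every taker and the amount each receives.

Saskia first takes ₹30,000, leaving a balance of ₹390,000. Saskia then takes two-fifths of the balance (₹156,000), for a total of ₹186,000. The remaining ₹234,000 passes to the descendants.
The descendants' portion (₹234,000) is divided into 3 shares of ₹78,000: Ronan and Xiulan each take ₹78,000; Willa's ₹78,000 share passes to Willa's issue.
Willa's share (₹78,000) is divided into 3 shares of ₹26,000: Phaedra, Vance, and Freya each take ₹26,000.

Saskia: ₹186,000; Ronan: ₹78,000; Phaedra: ₹26,000; Vance: ₹26,000; Freya: ₹26,000; Xiulan: ₹78,000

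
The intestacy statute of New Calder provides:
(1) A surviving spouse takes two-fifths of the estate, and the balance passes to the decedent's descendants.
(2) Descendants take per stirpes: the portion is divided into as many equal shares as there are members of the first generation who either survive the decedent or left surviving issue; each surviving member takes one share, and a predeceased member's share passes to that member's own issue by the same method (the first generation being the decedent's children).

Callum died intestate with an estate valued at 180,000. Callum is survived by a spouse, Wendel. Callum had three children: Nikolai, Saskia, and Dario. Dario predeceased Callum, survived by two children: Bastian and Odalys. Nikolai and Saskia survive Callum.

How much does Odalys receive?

Wendel takes two-fifths of 180,000 = 72,000. The remaining 108,000 passes to the descendants.
The descendants' portion (108,000) is divided into 3 shares of 36,000: Nikolai and Saskia each take 36,000; Dario's 36,000 share passes to Dario's issue.
Dario's share (36,000) is divided into 2 shares of 18,000: Bastian and Odalys each take 18,000.

Odalys receives 18,000.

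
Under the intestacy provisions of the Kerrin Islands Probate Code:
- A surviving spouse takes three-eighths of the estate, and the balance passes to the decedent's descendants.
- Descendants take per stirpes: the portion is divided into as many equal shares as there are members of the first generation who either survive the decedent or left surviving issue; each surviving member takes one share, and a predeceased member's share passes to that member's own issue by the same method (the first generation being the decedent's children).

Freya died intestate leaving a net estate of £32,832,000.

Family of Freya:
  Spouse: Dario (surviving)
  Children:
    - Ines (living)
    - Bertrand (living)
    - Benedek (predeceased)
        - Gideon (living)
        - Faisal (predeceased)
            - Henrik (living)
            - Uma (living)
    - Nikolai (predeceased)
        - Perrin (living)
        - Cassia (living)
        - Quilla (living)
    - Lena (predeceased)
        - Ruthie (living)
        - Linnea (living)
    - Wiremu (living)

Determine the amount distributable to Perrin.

Perrin receives £1,140,000.

Dario takes three-eighths of £32,832,000 = £12,312,000. The remaining £20,520,000 passes to the descendants.
The descendants' portion (£20,520,000) is divided into 6 shares of £3,420,000: Ines, Bertrand, and Wiremu each take £3,420,000; Benedek's £3,420,000 share passes to Benedek's issue; Nikolai's £3,420,000 share passes to Nikolai's issue; Lena's £3,420,000 share passes to Lena's issue.
Benedek's share (£3,420,000) is divided into 2 shares of £1,710,000: Gideon takes £1,710,000; Faisal's £1,710,000 share passes to Faisal's issue.
Faisal's share (£1,710,000) is divided into 2 shares of £855,000: Henrik and Uma each take £855,000.
Nikolai's share (£3,420,000) is divided into 3 shares of £1,140,000: Perrin, Cassia, and Quilla each take £1,140,000.
Lena's share (£3,420,000) is divided into 2 shares of £1,710,000: Ruthie and Linnea each take £1,710,000.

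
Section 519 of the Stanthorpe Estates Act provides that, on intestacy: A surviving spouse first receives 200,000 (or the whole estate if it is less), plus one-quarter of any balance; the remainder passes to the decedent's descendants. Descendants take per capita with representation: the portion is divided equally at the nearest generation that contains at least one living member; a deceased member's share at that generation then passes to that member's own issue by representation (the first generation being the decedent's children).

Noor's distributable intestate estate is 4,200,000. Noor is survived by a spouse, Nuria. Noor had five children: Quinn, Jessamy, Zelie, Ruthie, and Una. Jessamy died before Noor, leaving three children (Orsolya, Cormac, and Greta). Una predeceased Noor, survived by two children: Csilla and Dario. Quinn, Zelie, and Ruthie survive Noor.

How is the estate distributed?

Nuria first takes 200,000, leaving a balance of 4,000,000. Nuria then takes one-quarter of the balance (1,000,000), for a total of 1,200,000. The remaining 3,000,000 passes to the descendants.
The descendants' portion (3,000,000) is divided into 5 shares of 600,000: Quinn, Zelie, and Ruthie each take 600,000; Jessamy's 600,000 share passes to Jessamy's issue; Una's 600,000 share passes to Una's issue.
Jessamy's share (600,000) is divided into 3 shares of 200,000: Orsolya, Cormac, and Greta each take 200,000.
Una's share (600,000) is divided into 2 shares of 300,000: Csilla and Dario each take 300,000.

Nuria: 1,200,000; Quinn: 600,000; Orsolya: 200,000; Cormac: 200,000; Greta: 200,000; Zelie: 600,000; Ruthie: 600,000; Csilla: 300,000; Dario: 300,000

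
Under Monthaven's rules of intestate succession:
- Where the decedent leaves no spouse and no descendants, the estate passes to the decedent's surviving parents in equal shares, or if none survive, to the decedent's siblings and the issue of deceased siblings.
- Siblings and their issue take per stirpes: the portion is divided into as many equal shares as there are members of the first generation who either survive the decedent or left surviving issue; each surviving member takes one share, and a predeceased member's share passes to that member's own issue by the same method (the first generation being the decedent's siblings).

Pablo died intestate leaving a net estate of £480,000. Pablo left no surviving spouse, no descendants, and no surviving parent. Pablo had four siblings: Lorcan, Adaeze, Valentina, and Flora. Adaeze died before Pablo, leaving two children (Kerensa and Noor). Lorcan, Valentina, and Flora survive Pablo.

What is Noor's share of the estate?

The entire £480,000 passes to the siblings and their issue.
That amount (£480,000) is divided into 4 shares of £120,000: Lorcan, Valentina, and Flora each take £120,000; Adaeze's £120,000 share passes to Adaeze's issue.
Adaeze's share (£120,000) is divided into 2 shares of £60,000: Kerensa and Noor each take £60,000.

Noor receives £60,000.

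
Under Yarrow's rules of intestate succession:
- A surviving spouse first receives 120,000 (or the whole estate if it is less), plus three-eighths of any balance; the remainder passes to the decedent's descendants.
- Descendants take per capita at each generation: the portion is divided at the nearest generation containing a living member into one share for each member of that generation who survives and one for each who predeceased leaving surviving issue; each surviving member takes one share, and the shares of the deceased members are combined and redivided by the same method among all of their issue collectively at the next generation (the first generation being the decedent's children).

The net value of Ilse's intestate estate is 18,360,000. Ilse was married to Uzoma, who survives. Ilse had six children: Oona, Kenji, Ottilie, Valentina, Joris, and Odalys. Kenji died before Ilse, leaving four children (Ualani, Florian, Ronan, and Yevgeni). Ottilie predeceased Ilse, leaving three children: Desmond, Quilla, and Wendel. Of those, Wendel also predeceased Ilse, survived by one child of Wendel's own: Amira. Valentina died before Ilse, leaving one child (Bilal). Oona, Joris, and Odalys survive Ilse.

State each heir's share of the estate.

Uzoma first takes 120,000, leaving a balance of 18,240,000. Uzoma then takes three-eighths of the balance (6,840,000), for a total of 6,960,000. The remaining 11,400,000 passes to the descendants.
The descendants' portion (11,400,000) is divided at the children's generation into 6 shares of 1,900,000. Oona, Joris, and Odalys each take 1,900,000. The 3 shares of the deceased (Kenji, Ottilie, and Valentina) are combined into a pool of 5,700,000.
That pool (5,700,000) is divided at the grandchildren's generation into 8 shares of 712,500. Ualani, Florian, Ronan, Yevgeni, Desmond, Quilla, and Bilal each take 712,500. The remaining share for the deceased Wendel (712,500) is carried to the next generation.
That pool (712,500) passes entirely to Amira, the sole taker at the great-grandchildren's generation.

Uzoma: 6,960,000; Oona: 1,900,000; Ualani: 712,500; Florian: 712,500; Ronan: 712,500; Yevgeni: 712,500; Desmond: 712,500; Quilla: 712,500; Amira: 712,500; Bilal: 712,500; Joris: 1,900,000; Odalys: 1,900,000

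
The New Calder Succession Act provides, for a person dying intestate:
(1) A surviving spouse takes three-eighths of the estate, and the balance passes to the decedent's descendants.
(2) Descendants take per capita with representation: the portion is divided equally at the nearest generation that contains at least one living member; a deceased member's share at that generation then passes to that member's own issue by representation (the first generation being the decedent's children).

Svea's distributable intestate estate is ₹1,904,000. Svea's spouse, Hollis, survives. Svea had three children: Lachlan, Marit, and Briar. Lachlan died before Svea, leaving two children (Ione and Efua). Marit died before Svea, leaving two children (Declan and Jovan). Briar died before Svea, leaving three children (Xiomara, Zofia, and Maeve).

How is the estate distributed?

Hollis: ₹714,000; Ione: ₹170,000; Efua: ₹170,000; Declan: ₹170,000; Jovan: ₹170,000; Xiomara: ₹170,000; Zofia: ₹170,000; Maeve: ₹170,000

Hollis takes three-eighths of ₹1,904,000 = ₹714,000. The remaining ₹1,190,000 passes to the descendants.
No child survives, so the initial division is made at the grandchildren's generation.
The descendants' portion (₹1,190,000) is divided into 7 shares of ₹170,000: Ione, Efua, Declan, Jovan, Xiomara, Zofia, and Maeve each take ₹170,000.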